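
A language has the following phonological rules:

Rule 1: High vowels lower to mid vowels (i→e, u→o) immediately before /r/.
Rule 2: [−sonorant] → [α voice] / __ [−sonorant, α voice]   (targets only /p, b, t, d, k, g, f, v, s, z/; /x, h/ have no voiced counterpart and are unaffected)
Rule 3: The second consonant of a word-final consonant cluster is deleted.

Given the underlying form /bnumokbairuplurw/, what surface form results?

Rule 1 (pre-rhotic lowering): /i/ is a high vowel immediately before /r/, so it lowers to [e]. /u/ is a high vowel immediately before /r/, so it lowers to [o]. /bnumokbairuplurw/ → bnumokbaeruplorw.
Rule 2 (regressive voicing assimilation): /k/ precedes the voiced obstruent /b/, so it voices to [g] by assimilation. /bnumokbaeruplorw/ → bnumogbaeruplorw.
Rule 3 (final cluster simplification): /w/ is the second consonant of a word-final cluster /rw/, so it deletes. /bnumogbaeruplorw/ → bnumogbaeruplor.

bnumogbaeruplor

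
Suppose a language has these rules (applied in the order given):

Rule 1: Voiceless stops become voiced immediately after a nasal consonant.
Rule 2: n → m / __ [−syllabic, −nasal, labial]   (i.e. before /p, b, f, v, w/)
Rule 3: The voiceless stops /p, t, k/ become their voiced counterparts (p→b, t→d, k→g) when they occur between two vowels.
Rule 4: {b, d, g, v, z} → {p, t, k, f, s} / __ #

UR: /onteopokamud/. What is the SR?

Rule 1 (post-nasal voicing): /t/ is a voiceless stop immediately after the nasal /n/, so it voices to [d]. /onteopokamud/ → ondeopokamud.
Rule 2 (nasal place assimilation): no segment meets the environment; /ondeopokamud/ is unchanged.
Rule 3 (intervocalic voicing): /p/ is a voiceless stop between vowels /o/ and /o/, so it voices to [b]. /k/ is a voiceless stop between vowels /o/ and /a/, so it voices to [g]. /ondeopokamud/ → ondeobogamud.
Rule 4 (final devoicing): /d/ is a voiced obstruent in word-final position, so it devoices to [t]. /ondeobogamud/ → ondeobogamut.

ondeobogamut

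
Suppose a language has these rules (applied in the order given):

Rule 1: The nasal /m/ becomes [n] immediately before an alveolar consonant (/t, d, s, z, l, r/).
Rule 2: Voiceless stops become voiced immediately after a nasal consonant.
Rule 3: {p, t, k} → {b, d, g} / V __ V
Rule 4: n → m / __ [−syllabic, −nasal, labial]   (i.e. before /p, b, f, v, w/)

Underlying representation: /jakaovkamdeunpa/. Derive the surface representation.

jagaovkandeumba

Rule 1 (nasal place assimilation): /m/ precedes the alveolar consonant /d/, so it assimilates in place to [n]. /jakaovkamdeunpa/ → jakaovkandeunpa.
Rule 2 (post-nasal voicing): /p/ is a voiceless stop immediately after the nasal /n/, so it voices to [b]. /jakaovkandeunpa/ → jakaovkandeunba.
Rule 3 (intervocalic voicing): /k/ is a voiceless stop between vowels /a/ and /a/, so it voices to [g]. /jakaovkandeunba/ → jagaovkandeunba.
Rule 4 (nasal place assimilation): /n/ precedes the labial consonant /b/, so it assimilates in place to [m]. /jagaovkandeunba/ → jagaovkandeumba.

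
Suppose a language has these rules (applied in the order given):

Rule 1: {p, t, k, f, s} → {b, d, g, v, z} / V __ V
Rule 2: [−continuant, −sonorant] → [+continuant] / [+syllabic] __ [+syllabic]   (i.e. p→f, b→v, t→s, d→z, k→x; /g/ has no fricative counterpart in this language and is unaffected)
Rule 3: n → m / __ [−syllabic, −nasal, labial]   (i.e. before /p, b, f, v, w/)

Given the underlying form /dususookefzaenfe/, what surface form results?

duzuzoogefzaemfe

Rule 1 (intervocalic voicing): /s/ is a voiceless obstruent between vowels /u/ and /u/, so it voices to [z]. /s/ is a voiceless obstruent between vowels /u/ and /o/, so it voices to [z]. /k/ is a voiceless obstruent between vowels /o/ and /e/, so it voices to [g]. /dususookefzaenfe/ → duzuzoogefzaenfe.
Rule 2 (intervocalic spirantization): no segment meets the environment; /duzuzoogefzaenfe/ is unchanged.
Rule 3 (nasal place assimilation): /n/ precedes the labial consonant /f/, so it assimilates in place to [m]. /duzuzoogefzaenfe/ → duzuzoogefzaemfe.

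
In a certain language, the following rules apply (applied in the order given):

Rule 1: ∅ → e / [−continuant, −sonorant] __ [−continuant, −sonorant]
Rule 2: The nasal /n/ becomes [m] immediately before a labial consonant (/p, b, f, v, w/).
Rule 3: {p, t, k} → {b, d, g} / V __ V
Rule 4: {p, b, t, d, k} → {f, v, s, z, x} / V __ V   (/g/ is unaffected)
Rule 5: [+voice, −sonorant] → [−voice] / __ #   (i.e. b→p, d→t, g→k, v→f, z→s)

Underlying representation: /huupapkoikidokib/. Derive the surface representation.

huuvavegoigizogip

Rule 1 (stop-cluster e-epenthesis): /p/ and /k/ form a stop–stop cluster, so [e] is inserted between them. /huupapkoikidokib/ → huupapekoikidokib.
Rule 2 (nasal place assimilation): no segment meets the environment; /huupapekoikidokib/ is unchanged.
Rule 3 (intervocalic voicing): /p/ is a voiceless stop between vowels /u/ and /a/, so it voices to [b]. /p/ is a voiceless stop between vowels /a/ and /e/, so it voices to [b]. /k/ is a voiceless stop between vowels /e/ and /o/, so it voices to [g]. /k/ is a voiceless stop between vowels /i/ and /i/, so it voices to [g]. /k/ is a voiceless stop between vowels /o/ and /i/, so it voices to [g]. /huupapekoikidokib/ → huubabegoigidogib.
Rule 4 (intervocalic spirantization): /b/ is a stop between vowels /u/ and /a/, so it spirantizes to the fricative [v]. /b/ is a stop between vowels /a/ and /e/, so it spirantizes to the fricative [v]. /d/ is a stop between vowels /i/ and /o/, so it spirantizes to the fricative [z]. /huubabegoigidogib/ → huuvavegoigizogib.
Rule 5 (final devoicing): /b/ is a voiced obstruent in word-final position, so it devoices to [p]. /huuvavegoigizogib/ → huuvavegoigizogip.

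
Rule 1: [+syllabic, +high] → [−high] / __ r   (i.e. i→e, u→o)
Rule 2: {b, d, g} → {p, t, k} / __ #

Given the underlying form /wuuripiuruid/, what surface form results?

Rule 1 (pre-rhotic lowering): /u/ is a high vowel immediately before /r/, so it lowers to [o]. /u/ is a high vowel immediately before /r/, so it lowers to [o]. /wuuripiuruid/ → wuoripioruid.
Rule 2 (final devoicing): /d/ is a voiced stop in word-final position, so it devoices to [t]. /wuoripioruid/ → wuoripioruit.

wuoripioruit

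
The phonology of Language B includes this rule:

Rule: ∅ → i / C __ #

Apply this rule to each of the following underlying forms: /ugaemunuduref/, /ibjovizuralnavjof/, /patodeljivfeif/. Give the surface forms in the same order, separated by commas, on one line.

/ugaemunuduref/: the form ends in the consonant /f/, so [i] is inserted word-finally. → [ugaemunudurefi].
/ibjovizuralnavjof/: the form ends in the consonant /f/, so [i] is inserted word-finally. → [ibjovizuralnavjofi].
/patodeljivfeif/: the form ends in the consonant /f/, so [i] is inserted word-finally. → [patodeljivfeifi].

ugaemunudurefi, ibjovizuralnavjofi, patodeljivfeifi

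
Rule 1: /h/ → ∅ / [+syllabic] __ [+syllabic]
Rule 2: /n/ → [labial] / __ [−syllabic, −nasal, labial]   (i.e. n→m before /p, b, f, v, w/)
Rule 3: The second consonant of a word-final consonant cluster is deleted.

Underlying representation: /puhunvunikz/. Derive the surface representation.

puumvunik

Rule 1 (intervocalic h-deletion): /h/ occurs between vowels /u/ and /u/, so it deletes. /puhunvunikz/ → puunvunikz.
Rule 2 (nasal place assimilation): /n/ precedes the labial consonant /v/, so it assimilates in place to [m]. /puunvunikz/ → puumvunikz.
Rule 3 (final cluster simplification): /z/ is the second consonant of a word-final cluster /kz/, so it deletes. /puumvunikz/ → puumvunik.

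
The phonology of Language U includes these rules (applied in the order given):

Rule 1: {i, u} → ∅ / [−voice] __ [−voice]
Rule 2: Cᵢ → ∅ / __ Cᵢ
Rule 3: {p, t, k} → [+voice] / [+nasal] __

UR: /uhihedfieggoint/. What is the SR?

uhedfiegoind

Rule 1 (high vowel syncope): /i/ is a high vowel flanked by voiceless consonants /h/ and /h/, so it deletes. /uhihedfieggoint/ → uhhedfieggoint.
Rule 2 (degemination): /hh/ is a geminate; the first /h/ deletes. /gg/ is a geminate; the first /g/ deletes. /uhhedfieggoint/ → uhedfiegoint.
Rule 3 (post-nasal voicing): /t/ is a voiceless stop immediately after the nasal /n/, so it voices to [d]. /uhedfiegoint/ → uhedfiegoind.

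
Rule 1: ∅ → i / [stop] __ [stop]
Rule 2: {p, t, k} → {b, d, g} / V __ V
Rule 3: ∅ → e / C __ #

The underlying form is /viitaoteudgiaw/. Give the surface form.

viidaodeudigiawe

Rule 1 (stop-cluster i-epenthesis): /d/ and /g/ form a stop–stop cluster, so [i] is inserted between them. /viitaoteudgiaw/ → viitaoteudigiaw.
Rule 2 (intervocalic voicing): /t/ is a voiceless stop between vowels /i/ and /a/, so it voices to [d]. /t/ is a voiceless stop between vowels /o/ and /e/, so it voices to [d]. /viitaoteudigiaw/ → viidaodeudigiaw.
Rule 3 (final e-epenthesis): the form ends in the consonant /w/, so [e] is inserted word-finally. /viidaodeudigiaw/ → viidaodeudigiawe.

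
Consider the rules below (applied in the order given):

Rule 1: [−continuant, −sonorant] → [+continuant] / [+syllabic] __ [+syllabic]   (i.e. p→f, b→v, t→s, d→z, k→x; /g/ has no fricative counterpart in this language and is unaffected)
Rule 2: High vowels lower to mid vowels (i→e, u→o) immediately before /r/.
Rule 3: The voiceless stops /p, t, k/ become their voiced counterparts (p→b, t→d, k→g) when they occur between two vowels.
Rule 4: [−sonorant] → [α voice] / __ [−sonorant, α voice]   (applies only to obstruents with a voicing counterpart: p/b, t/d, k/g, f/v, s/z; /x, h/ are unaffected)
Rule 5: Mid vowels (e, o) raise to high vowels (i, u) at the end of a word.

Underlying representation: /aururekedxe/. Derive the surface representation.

Rule 1 (intervocalic spirantization): /k/ is a stop between vowels /e/ and /e/, so it spirantizes to the fricative [x]. /aururekedxe/ → aururexedxe.
Rule 2 (pre-rhotic lowering): /u/ is a high vowel immediately before /r/, so it lowers to [o]. /u/ is a high vowel immediately before /r/, so it lowers to [o]. /aururexedxe/ → aororexedxe.
Rule 3 (intervocalic voicing): no segment meets the environment; /aororexedxe/ is unchanged.
Rule 4 (regressive voicing assimilation): /d/ precedes the voiceless obstruent /x/, so it devoices to [t] by assimilation. /aororexedxe/ → aororexetxe.
Rule 5 (final vowel raising): /e/ is a mid vowel in word-final position, so it raises to [i]. /aororexetxe/ → aororexetxi.

aororexetxi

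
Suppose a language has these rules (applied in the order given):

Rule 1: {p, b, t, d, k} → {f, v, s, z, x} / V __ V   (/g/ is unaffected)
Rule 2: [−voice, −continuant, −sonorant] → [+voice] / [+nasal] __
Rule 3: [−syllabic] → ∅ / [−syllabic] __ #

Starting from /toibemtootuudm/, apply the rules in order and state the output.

toivemdoosuud

Rule 1 (intervocalic spirantization): /b/ is a stop between vowels /i/ and /e/, so it spirantizes to the fricative [v]. /t/ is a stop between vowels /o/ and /u/, so it spirantizes to the fricative [s]. /toibemtootuudm/ → toivemtoosuudm.
Rule 2 (post-nasal voicing): /t/ is a voiceless stop immediately after the nasal /m/, so it voices to [d]. /toivemtoosuudm/ → toivemdoosuudm.
Rule 3 (final cluster simplification): /m/ is the second consonant of a word-final cluster /dm/, so it deletes. /toivemdoosuudm/ → toivemdoosuud.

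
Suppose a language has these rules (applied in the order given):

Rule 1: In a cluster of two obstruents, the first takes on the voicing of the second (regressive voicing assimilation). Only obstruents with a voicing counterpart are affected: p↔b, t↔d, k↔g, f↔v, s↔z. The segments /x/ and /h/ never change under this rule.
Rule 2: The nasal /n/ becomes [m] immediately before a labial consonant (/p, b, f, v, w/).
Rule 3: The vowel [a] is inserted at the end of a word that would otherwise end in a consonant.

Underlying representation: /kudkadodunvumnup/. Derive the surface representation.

Rule 1 (regressive voicing assimilation): /d/ precedes the voiceless obstruent /k/, so it devoices to [t] by assimilation. /kudkadodunvumnup/ → kutkadodunvumnup.
Rule 2 (nasal place assimilation): /n/ precedes the labial consonant /v/, so it assimilates in place to [m]. /kutkadodunvumnup/ → kutkadodumvumnup.
Rule 3 (final a-epenthesis): the form ends in the consonant /p/, so [a] is inserted word-finally. /kutkadodumvumnup/ → kutkadodumvumnupa.

kutkadodumvumnupa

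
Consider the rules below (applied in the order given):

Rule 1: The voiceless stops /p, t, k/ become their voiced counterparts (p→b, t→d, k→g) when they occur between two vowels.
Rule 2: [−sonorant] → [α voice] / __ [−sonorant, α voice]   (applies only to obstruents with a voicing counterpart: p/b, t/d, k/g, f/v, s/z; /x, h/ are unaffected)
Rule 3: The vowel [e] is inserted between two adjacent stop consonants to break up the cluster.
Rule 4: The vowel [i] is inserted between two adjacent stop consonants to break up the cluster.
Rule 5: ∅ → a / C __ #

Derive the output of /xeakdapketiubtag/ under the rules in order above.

xeagedapekediupetaga

Rule 1 (intervocalic voicing): /t/ is a voiceless stop between vowels /e/ and /i/, so it voices to [d]. /xeakdapketiubtag/ → xeakdapkediubtag.
Rule 2 (regressive voicing assimilation): /k/ precedes the voiced obstruent /d/, so it voices to [g] by assimilation. /b/ precedes the voiceless obstruent /t/, so it devoices to [p] by assimilation. /xeakdapkediubtag/ → xeagdapkediuptag.
Rule 3 (stop-cluster e-epenthesis): /g/ and /d/ form a stop–stop cluster, so [e] is inserted between them. /p/ and /k/ form a stop–stop cluster, so [e] is inserted between them. /p/ and /t/ form a stop–stop cluster, so [e] is inserted between them. /xeagdapkediuptag/ → xeagedapekediupetag.
Rule 4 (stop-cluster i-epenthesis): no segment meets the environment; /xeagedapekediupetag/ is unchanged.
Rule 5 (final a-epenthesis): the form ends in the consonant /g/, so [a] is inserted word-finally. /xeagedapekediupetag/ → xeagedapekediupetaga.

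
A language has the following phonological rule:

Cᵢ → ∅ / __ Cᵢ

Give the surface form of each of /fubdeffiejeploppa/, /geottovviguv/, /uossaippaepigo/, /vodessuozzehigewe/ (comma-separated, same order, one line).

fubdefiejeplopa, geotoviguv, uosaipaepigo, vodesuozehigewe

/fubdeffiejeploppa/: /ff/ is a geminate; the first /f/ deletes. /pp/ is a geminate; the first /p/ deletes. → [fubdefiejeplopa].
/geottovviguv/: /tt/ is a geminate; the first /t/ deletes. /vv/ is a geminate; the first /v/ deletes. → [geotoviguv].
/uossaippaepigo/: /ss/ is a geminate; the first /s/ deletes. /pp/ is a geminate; the first /p/ deletes. → [uosaipaepigo].
/vodessuozzehigewe/: /ss/ is a geminate; the first /s/ deletes. /zz/ is a geminate; the first /z/ deletes. → [vodesuozehigewe].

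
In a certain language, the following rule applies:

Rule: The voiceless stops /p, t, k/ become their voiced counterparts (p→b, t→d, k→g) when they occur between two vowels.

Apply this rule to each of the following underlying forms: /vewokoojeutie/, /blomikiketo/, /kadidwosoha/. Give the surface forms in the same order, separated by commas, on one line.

vewogoojeudie, blomigigedo, kadidwosoha

/vewokoojeutie/: /k/ is a voiceless stop between vowels /o/ and /o/, so it voices to [g]. /t/ is a voiceless stop between vowels /u/ and /i/, so it voices to [d]. → [vewogoojeudie].
/blomikiketo/: /k/ is a voiceless stop between vowels /i/ and /i/, so it voices to [g]. /k/ is a voiceless stop between vowels /i/ and /e/, so it voices to [g]. /t/ is a voiceless stop between vowels /e/ and /o/, so it voices to [d]. → [blomigigedo].
/kadidwosoha/: the rule's environment is not met; surfaces unchanged as [kadidwosoha].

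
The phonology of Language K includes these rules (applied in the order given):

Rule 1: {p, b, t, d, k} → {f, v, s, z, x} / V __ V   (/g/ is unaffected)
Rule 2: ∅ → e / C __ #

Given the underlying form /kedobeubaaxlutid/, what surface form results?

kezoveuvaaxluside

Rule 1 (intervocalic spirantization): /d/ is a stop between vowels /e/ and /o/, so it spirantizes to the fricative [z]. /b/ is a stop between vowels /o/ and /e/, so it spirantizes to the fricative [v]. /b/ is a stop between vowels /u/ and /a/, so it spirantizes to the fricative [v]. /t/ is a stop between vowels /u/ and /i/, so it spirantizes to the fricative [s]. /kedobeubaaxlutid/ → kezoveuvaaxlusid.
Rule 2 (final e-epenthesis): the form ends in the consonant /d/, so [e] is inserted word-finally. /kezoveuvaaxlusid/ → kezoveuvaaxluside.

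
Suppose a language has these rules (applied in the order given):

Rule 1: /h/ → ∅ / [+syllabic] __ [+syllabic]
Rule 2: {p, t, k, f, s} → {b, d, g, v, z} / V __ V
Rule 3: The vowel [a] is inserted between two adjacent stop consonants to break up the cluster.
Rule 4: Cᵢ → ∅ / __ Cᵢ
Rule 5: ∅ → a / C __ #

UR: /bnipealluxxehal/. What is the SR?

bnibealuxeala

Rule 1 (intervocalic h-deletion): /h/ occurs between vowels /e/ and /a/, so it deletes. /bnipealluxxehal/ → bnipealluxxeal.
Rule 2 (intervocalic voicing): /p/ is a voiceless obstruent between vowels /i/ and /e/, so it voices to [b]. /bnipealluxxeal/ → bnibealluxxeal.
Rule 3 (stop-cluster a-epenthesis): no segment meets the environment; /bnibealluxxeal/ is unchanged.
Rule 4 (degemination): /ll/ is a geminate; the first /l/ deletes. /xx/ is a geminate; the first /x/ deletes. /bnibealluxxeal/ → bnibealuxeal.
Rule 5 (final a-epenthesis): the form ends in the consonant /l/, so [a] is inserted word-finally. /bnibealuxeal/ → bnibealuxeala.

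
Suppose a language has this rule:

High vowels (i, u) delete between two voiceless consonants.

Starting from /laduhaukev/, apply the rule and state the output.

No segment of /laduhaukev/ meets the structural description of the rule, so the form surfaces unchanged.

laduhaukev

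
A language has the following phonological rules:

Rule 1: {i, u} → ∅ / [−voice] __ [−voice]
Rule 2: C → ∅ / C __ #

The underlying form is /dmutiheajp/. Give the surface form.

Rule 1 (high vowel syncope): /i/ is a high vowel flanked by voiceless consonants /t/ and /h/, so it deletes. /dmutiheajp/ → dmutheajp.
Rule 2 (final cluster simplification): /p/ is the second consonant of a word-final cluster /jp/, so it deletes. /dmutheajp/ → dmutheaj.

dmutheaj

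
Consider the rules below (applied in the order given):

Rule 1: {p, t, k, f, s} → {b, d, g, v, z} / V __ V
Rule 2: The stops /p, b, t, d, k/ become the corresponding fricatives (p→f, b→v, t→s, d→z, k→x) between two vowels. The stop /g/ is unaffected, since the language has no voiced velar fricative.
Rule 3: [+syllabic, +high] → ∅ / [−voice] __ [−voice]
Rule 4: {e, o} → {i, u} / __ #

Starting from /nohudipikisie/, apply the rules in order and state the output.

Rule 1 (intervocalic voicing): /p/ is a voiceless obstruent between vowels /i/ and /i/, so it voices to [b]. /k/ is a voiceless obstruent between vowels /i/ and /i/, so it voices to [g]. /s/ is a voiceless obstruent between vowels /i/ and /i/, so it voices to [z]. /nohudipikisie/ → nohudibigizie.
Rule 2 (intervocalic spirantization): /d/ is a stop between vowels /u/ and /i/, so it spirantizes to the fricative [z]. /b/ is a stop between vowels /i/ and /i/, so it spirantizes to the fricative [v]. /nohudibigizie/ → nohuzivigizie.
Rule 3 (high vowel syncope): no segment meets the environment; /nohuzivigizie/ is unchanged.
Rule 4 (final vowel raising): /e/ is a mid vowel in word-final position, so it raises to [i]. /nohuzivigizie/ → nohuzivigizii.

nohuzivigizii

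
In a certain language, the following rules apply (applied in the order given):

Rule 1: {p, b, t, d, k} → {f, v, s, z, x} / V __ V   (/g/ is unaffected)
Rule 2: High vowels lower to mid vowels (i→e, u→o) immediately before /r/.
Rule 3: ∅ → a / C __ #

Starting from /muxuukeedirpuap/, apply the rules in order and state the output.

muxuuxeezerpuapa

Rule 1 (intervocalic spirantization): /k/ is a stop between vowels /u/ and /e/, so it spirantizes to the fricative [x]. /d/ is a stop between vowels /e/ and /i/, so it spirantizes to the fricative [z]. /muxuukeedirpuap/ → muxuuxeezirpuap.
Rule 2 (pre-rhotic lowering): /i/ is a high vowel immediately before /r/, so it lowers to [e]. /muxuuxeezirpuap/ → muxuuxeezerpuap.
Rule 3 (final a-epenthesis): the form ends in the consonant /p/, so [a] is inserted word-finally. /muxuuxeezerpuap/ → muxuuxeezerpuapa.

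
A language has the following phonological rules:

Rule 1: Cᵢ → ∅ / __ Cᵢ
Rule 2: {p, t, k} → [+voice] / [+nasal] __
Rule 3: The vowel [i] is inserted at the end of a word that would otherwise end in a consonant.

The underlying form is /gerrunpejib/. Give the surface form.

gerunbejibi

Rule 1 (degemination): /rr/ is a geminate; the first /r/ deletes. /gerrunpejib/ → gerunpejib.
Rule 2 (post-nasal voicing): /p/ is a voiceless stop immediately after the nasal /n/, so it voices to [b]. /gerunpejib/ → gerunbejib.
Rule 3 (final i-epenthesis): the form ends in the consonant /b/, so [i] is inserted word-finally. /gerunbejib/ → gerunbejibi.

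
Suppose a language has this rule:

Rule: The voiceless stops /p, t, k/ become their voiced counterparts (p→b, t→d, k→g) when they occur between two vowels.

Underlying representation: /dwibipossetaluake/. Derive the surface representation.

dwibibossedaluage

/p/ is a voiceless stop between vowels /i/ and /o/, so it voices to [b].
/t/ is a voiceless stop between vowels /e/ and /a/, so it voices to [d].
/k/ is a voiceless stop between vowels /a/ and /e/, so it voices to [g].
Surface form: [dwibibossedaluage].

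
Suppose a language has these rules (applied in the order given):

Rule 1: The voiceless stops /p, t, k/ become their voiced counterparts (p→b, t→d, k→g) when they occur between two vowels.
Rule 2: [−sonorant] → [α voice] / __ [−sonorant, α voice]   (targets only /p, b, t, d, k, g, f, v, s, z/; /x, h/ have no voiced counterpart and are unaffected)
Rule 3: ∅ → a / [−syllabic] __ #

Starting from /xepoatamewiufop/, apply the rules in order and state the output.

Rule 1 (intervocalic voicing): /p/ is a voiceless stop between vowels /e/ and /o/, so it voices to [b]. /t/ is a voiceless stop between vowels /a/ and /a/, so it voices to [d]. /xepoatamewiufop/ → xeboadamewiufop.
Rule 2 (regressive voicing assimilation): no segment meets the environment; /xeboadamewiufop/ is unchanged.
Rule 3 (final a-epenthesis): the form ends in the consonant /p/, so [a] is inserted word-finally. /xeboadamewiufop/ → xeboadamewiufopa.

xeboadamewiufopa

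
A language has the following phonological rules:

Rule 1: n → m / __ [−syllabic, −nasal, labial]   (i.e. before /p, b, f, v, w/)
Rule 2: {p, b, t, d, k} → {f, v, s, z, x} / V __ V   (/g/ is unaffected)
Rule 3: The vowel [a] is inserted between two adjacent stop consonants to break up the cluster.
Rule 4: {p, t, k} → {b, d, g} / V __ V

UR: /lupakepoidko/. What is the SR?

Rule 1 (nasal place assimilation): no segment meets the environment; /lupakepoidko/ is unchanged.
Rule 2 (intervocalic spirantization): /p/ is a stop between vowels /u/ and /a/, so it spirantizes to the fricative [f]. /k/ is a stop between vowels /a/ and /e/, so it spirantizes to the fricative [x]. /p/ is a stop between vowels /e/ and /o/, so it spirantizes to the fricative [f]. /lupakepoidko/ → lufaxefoidko.
Rule 3 (stop-cluster a-epenthesis): /d/ and /k/ form a stop–stop cluster, so [a] is inserted between them. /lufaxefoidko/ → lufaxefoidako.
Rule 4 (intervocalic voicing): /k/ is a voiceless stop between vowels /a/ and /o/, so it voices to [g]. /lufaxefoidako/ → lufaxefoidago.

lufaxefoidago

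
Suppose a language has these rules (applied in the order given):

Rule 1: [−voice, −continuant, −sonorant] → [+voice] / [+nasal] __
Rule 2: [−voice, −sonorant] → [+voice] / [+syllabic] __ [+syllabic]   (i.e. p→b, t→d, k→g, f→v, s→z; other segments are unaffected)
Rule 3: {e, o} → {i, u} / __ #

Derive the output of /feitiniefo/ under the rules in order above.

feidinievu

Rule 1 (post-nasal voicing): no segment meets the environment; /feitiniefo/ is unchanged.
Rule 2 (intervocalic voicing): /t/ is a voiceless obstruent between vowels /i/ and /i/, so it voices to [d]. /f/ is a voiceless obstruent between vowels /e/ and /o/, so it voices to [v]. /feitiniefo/ → feidinievo.
Rule 3 (final vowel raising): /o/ is a mid vowel in word-final position, so it raises to [u]. /feidinievo/ → feidinievu.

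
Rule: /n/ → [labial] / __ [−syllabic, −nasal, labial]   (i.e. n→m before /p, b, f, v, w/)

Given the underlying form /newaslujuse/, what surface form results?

No segment of /newaslujuse/ meets the structural description of the rule, so the form surfaces unchanged.

newaslujuse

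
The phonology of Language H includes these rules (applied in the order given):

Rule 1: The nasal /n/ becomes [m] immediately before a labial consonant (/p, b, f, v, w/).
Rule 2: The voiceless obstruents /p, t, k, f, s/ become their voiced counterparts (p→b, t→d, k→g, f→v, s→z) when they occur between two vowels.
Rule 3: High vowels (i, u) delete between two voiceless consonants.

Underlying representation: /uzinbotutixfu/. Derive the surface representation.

uzimbodudixfu

Rule 1 (nasal place assimilation): /n/ precedes the labial consonant /b/, so it assimilates in place to [m]. /uzinbotutixfu/ → uzimbotutixfu.
Rule 2 (intervocalic voicing): /t/ is a voiceless obstruent between vowels /o/ and /u/, so it voices to [d]. /t/ is a voiceless obstruent between vowels /u/ and /i/, so it voices to [d]. /uzimbotutixfu/ → uzimbodudixfu.
Rule 3 (high vowel syncope): no segment meets the environment; /uzimbodudixfu/ is unchanged.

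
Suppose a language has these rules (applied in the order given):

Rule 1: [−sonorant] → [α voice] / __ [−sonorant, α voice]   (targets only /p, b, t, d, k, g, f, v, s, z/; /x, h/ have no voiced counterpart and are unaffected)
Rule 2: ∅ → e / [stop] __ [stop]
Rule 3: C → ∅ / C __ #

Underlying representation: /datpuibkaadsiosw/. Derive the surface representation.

Rule 1 (regressive voicing assimilation): /b/ precedes the voiceless obstruent /k/, so it devoices to [p] by assimilation. /d/ precedes the voiceless obstruent /s/, so it devoices to [t] by assimilation. /datpuibkaadsiosw/ → datpuipkaatsiosw.
Rule 2 (stop-cluster e-epenthesis): /t/ and /p/ form a stop–stop cluster, so [e] is inserted between them. /p/ and /k/ form a stop–stop cluster, so [e] is inserted between them. /datpuipkaatsiosw/ → datepuipekaatsiosw.
Rule 3 (final cluster simplification): /w/ is the second consonant of a word-final cluster /sw/, so it deletes. /datepuipekaatsiosw/ → datepuipekaatsios.

datepuipekaatsios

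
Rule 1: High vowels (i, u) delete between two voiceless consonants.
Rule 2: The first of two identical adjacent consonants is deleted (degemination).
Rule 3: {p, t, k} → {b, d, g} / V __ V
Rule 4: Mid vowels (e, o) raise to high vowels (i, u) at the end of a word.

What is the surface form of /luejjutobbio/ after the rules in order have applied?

Rule 1 (high vowel syncope): no segment meets the environment; /luejjutobbio/ is unchanged.
Rule 2 (degemination): /jj/ is a geminate; the first /j/ deletes. /bb/ is a geminate; the first /b/ deletes. /luejjutobbio/ → luejutobio.
Rule 3 (intervocalic voicing): /t/ is a voiceless stop between vowels /u/ and /o/, so it voices to [d]. /luejutobio/ → luejudobio.
Rule 4 (final vowel raising): /o/ is a mid vowel in word-final position, so it raises to [u]. /luejudobio/ → luejudobiu.

luejudobiu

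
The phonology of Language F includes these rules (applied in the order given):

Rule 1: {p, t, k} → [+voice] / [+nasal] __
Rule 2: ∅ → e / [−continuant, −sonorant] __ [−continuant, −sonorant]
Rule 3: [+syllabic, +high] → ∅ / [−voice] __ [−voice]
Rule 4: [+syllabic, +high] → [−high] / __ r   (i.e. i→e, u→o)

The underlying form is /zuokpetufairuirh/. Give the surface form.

zuokepetfaeruerh

Rule 1 (post-nasal voicing): no segment meets the environment; /zuokpetufairuirh/ is unchanged.
Rule 2 (stop-cluster e-epenthesis): /k/ and /p/ form a stop–stop cluster, so [e] is inserted between them. /zuokpetufairuirh/ → zuokepetufairuirh.
Rule 3 (high vowel syncope): /u/ is a high vowel flanked by voiceless consonants /t/ and /f/, so it deletes. /zuokepetufairuirh/ → zuokepetfairuirh.
Rule 4 (pre-rhotic lowering): /i/ is a high vowel immediately before /r/, so it lowers to [e]. /i/ is a high vowel immediately before /r/, so it lowers to [e]. /zuokepetfairuirh/ → zuokepetfaeruerh.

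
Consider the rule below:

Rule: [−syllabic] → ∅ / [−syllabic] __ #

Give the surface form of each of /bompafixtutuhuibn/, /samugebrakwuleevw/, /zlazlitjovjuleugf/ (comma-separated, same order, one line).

bompafixtutuhuib, samugebrakwuleev, zlazlitjovjuleug

/bompafixtutuhuibn/: /n/ is the second consonant of a word-final cluster /bn/, so it deletes. → [bompafixtutuhuib].
/samugebrakwuleevw/: /w/ is the second consonant of a word-final cluster /vw/, so it deletes. → [samugebrakwuleev].
/zlazlitjovjuleugf/: /f/ is the second consonant of a word-final cluster /gf/, so it deletes. → [zlazlitjovjuleug].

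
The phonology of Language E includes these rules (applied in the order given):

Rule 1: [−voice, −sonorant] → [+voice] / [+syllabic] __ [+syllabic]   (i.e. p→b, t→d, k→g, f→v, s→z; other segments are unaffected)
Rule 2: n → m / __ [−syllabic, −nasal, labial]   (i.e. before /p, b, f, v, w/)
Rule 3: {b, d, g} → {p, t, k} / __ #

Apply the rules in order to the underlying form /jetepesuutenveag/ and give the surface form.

jedebezuudemveak

Rule 1 (intervocalic voicing): /t/ is a voiceless obstruent between vowels /e/ and /e/, so it voices to [d]. /p/ is a voiceless obstruent between vowels /e/ and /e/, so it voices to [b]. /s/ is a voiceless obstruent between vowels /e/ and /u/, so it voices to [z]. /t/ is a voiceless obstruent between vowels /u/ and /e/, so it voices to [d]. /jetepesuutenveag/ → jedebezuudenveag.
Rule 2 (nasal place assimilation): /n/ precedes the labial consonant /v/, so it assimilates in place to [m]. /jedebezuudenveag/ → jedebezuudemveag.
Rule 3 (final devoicing): /g/ is a voiced stop in word-final position, so it devoices to [k]. /jedebezuudemveag/ → jedebezuudemveak.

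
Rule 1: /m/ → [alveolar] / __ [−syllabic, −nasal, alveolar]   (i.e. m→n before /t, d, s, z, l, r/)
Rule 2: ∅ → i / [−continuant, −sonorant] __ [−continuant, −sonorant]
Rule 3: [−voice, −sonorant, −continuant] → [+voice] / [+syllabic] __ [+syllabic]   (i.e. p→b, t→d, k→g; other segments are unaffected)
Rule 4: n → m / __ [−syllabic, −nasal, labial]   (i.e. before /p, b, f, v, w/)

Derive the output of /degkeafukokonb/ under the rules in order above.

degigeafugogomb

Rule 1 (nasal place assimilation): no segment meets the environment; /degkeafukokonb/ is unchanged.
Rule 2 (stop-cluster i-epenthesis): /g/ and /k/ form a stop–stop cluster, so [i] is inserted between them. /degkeafukokonb/ → degikeafukokonb.
Rule 3 (intervocalic voicing): /k/ is a voiceless stop between vowels /i/ and /e/, so it voices to [g]. /k/ is a voiceless stop between vowels /u/ and /o/, so it voices to [g]. /k/ is a voiceless stop between vowels /o/ and /o/, so it voices to [g]. /degikeafukokonb/ → degigeafugogonb.
Rule 4 (nasal place assimilation): /n/ precedes the labial consonant /b/, so it assimilates in place to [m]. /degigeafugogonb/ → degigeafugogomb.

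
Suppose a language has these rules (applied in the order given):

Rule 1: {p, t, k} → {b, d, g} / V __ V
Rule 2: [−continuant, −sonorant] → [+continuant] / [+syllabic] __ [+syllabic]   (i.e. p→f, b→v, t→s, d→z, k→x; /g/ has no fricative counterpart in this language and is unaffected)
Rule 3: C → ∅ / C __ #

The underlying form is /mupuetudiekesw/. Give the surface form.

Rule 1 (intervocalic voicing): /p/ is a voiceless stop between vowels /u/ and /u/, so it voices to [b]. /t/ is a voiceless stop between vowels /e/ and /u/, so it voices to [d]. /k/ is a voiceless stop between vowels /e/ and /e/, so it voices to [g]. /mupuetudiekesw/ → mubuedudiegesw.
Rule 2 (intervocalic spirantization): /b/ is a stop between vowels /u/ and /u/, so it spirantizes to the fricative [v]. /d/ is a stop between vowels /e/ and /u/, so it spirantizes to the fricative [z]. /d/ is a stop between vowels /u/ and /i/, so it spirantizes to the fricative [z]. /mubuedudiegesw/ → muvuezuziegesw.
Rule 3 (final cluster simplification): /w/ is the second consonant of a word-final cluster /sw/, so it deletes. /muvuezuziegesw/ → muvuezuzieges.

muvuezuzieges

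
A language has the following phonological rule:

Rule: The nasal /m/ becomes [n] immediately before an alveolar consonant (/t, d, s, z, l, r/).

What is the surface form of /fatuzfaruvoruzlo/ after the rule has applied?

No segment of /fatuzfaruvoruzlo/ meets the structural description of the rule, so the form surfaces unchanged.

fatuzfaruvoruzlo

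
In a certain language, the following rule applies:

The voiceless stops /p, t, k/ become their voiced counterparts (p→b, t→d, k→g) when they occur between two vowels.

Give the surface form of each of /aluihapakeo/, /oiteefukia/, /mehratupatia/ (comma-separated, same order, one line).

/aluihapakeo/: /p/ is a voiceless stop between vowels /a/ and /a/, so it voices to [b]. /k/ is a voiceless stop between vowels /a/ and /e/, so it voices to [g]. → [aluihabageo].
/oiteefukia/: /t/ is a voiceless stop between vowels /i/ and /e/, so it voices to [d]. /k/ is a voiceless stop between vowels /u/ and /i/, so it voices to [g]. → [oideefugia].
/mehratupatia/: /t/ is a voiceless stop between vowels /a/ and /u/, so it voices to [d]. /p/ is a voiceless stop between vowels /u/ and /a/, so it voices to [b]. /t/ is a voiceless stop between vowels /a/ and /i/, so it voices to [d]. → [mehradubadia].

aluihabageo, oideefugia, mehradubadia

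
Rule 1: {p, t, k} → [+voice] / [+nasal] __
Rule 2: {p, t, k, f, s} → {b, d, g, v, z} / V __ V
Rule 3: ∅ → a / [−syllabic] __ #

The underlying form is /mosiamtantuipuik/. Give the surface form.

Rule 1 (post-nasal voicing): /t/ is a voiceless stop immediately after the nasal /m/, so it voices to [d]. /t/ is a voiceless stop immediately after the nasal /n/, so it voices to [d]. /mosiamtantuipuik/ → mosiamdanduipuik.
Rule 2 (intervocalic voicing): /s/ is a voiceless obstruent between vowels /o/ and /i/, so it voices to [z]. /p/ is a voiceless obstruent between vowels /i/ and /u/, so it voices to [b]. /mosiamdanduipuik/ → moziamdanduibuik.
Rule 3 (final a-epenthesis): the form ends in the consonant /k/, so [a] is inserted word-finally. /moziamdanduibuik/ → moziamdanduibuika.

moziamdanduibuika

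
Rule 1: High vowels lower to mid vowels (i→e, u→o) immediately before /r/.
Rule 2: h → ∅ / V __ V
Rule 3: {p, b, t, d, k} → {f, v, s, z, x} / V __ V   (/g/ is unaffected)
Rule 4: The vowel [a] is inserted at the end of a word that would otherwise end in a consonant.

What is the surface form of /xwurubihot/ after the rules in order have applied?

xworuviota

Rule 1 (pre-rhotic lowering): /u/ is a high vowel immediately before /r/, so it lowers to [o]. /xwurubihot/ → xworubihot.
Rule 2 (intervocalic h-deletion): /h/ occurs between vowels /i/ and /o/, so it deletes. /xworubihot/ → xworubiot.
Rule 3 (intervocalic spirantization): /b/ is a stop between vowels /u/ and /i/, so it spirantizes to the fricative [v]. /xworubiot/ → xworuviot.
Rule 4 (final a-epenthesis): the form ends in the consonant /t/, so [a] is inserted word-finally. /xworuviot/ → xworuviota.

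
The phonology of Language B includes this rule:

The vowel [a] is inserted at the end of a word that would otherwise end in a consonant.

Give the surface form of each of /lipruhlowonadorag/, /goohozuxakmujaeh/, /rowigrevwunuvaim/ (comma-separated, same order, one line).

/lipruhlowonadorag/: the form ends in the consonant /g/, so [a] is inserted word-finally. → [lipruhlowonadoraga].
/goohozuxakmujaeh/: the form ends in the consonant /h/, so [a] is inserted word-finally. → [goohozuxakmujaeha].
/rowigrevwunuvaim/: the form ends in the consonant /m/, so [a] is inserted word-finally. → [rowigrevwunuvaima].

lipruhlowonadoraga, goohozuxakmujaeha, rowigrevwunuvaima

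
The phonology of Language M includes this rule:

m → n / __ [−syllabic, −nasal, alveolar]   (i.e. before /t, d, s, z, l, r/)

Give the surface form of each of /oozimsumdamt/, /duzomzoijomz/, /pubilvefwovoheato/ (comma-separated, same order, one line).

/oozimsumdamt/: /m/ precedes the alveolar consonant /s/, so it assimilates in place to [n]. /m/ precedes the alveolar consonant /d/, so it assimilates in place to [n]. /m/ precedes the alveolar consonant /t/, so it assimilates in place to [n]. → [oozinsundant].
/duzomzoijomz/: /m/ precedes the alveolar consonant /z/, so it assimilates in place to [n]. /m/ precedes the alveolar consonant /z/, so it assimilates in place to [n]. → [duzonzoijonz].
/pubilvefwovoheato/: the rule's environment is not met; surfaces unchanged as [pubilvefwovoheato].

oozinsundant, duzonzoijonz, pubilvefwovoheato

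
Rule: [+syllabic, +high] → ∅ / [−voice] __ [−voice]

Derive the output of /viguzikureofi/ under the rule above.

No segment of /viguzikureofi/ meets the structural description of the rule, so the form surfaces unchanged.

viguzikureofi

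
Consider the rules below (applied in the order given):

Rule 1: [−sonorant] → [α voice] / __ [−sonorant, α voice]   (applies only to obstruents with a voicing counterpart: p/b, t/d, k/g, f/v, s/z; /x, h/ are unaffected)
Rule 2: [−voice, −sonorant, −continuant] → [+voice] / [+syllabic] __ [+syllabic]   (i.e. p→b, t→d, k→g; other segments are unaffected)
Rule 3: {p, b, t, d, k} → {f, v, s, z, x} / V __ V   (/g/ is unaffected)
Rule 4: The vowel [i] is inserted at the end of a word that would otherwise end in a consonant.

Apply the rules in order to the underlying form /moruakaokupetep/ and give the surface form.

Rule 1 (regressive voicing assimilation): no segment meets the environment; /moruakaokupetep/ is unchanged.
Rule 2 (intervocalic voicing): /k/ is a voiceless stop between vowels /a/ and /a/, so it voices to [g]. /k/ is a voiceless stop between vowels /o/ and /u/, so it voices to [g]. /p/ is a voiceless stop between vowels /u/ and /e/, so it voices to [b]. /t/ is a voiceless stop between vowels /e/ and /e/, so it voices to [d]. /moruakaokupetep/ → moruagaogubedep.
Rule 3 (intervocalic spirantization): /b/ is a stop between vowels /u/ and /e/, so it spirantizes to the fricative [v]. /d/ is a stop between vowels /e/ and /e/, so it spirantizes to the fricative [z]. /moruagaogubedep/ → moruagaoguvezep.
Rule 4 (final i-epenthesis): the form ends in the consonant /p/, so [i] is inserted word-finally. /moruagaoguvezep/ → moruagaoguvezepi.

moruagaoguvezepi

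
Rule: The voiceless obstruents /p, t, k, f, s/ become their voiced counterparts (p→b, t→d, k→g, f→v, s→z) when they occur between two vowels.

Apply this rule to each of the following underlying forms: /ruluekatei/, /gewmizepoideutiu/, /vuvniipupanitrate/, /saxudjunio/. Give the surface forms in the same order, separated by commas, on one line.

ruluegadei, gewmizeboideudiu, vuvniibubanitrade, saxudjunio

/ruluekatei/: /k/ is a voiceless obstruent between vowels /e/ and /a/, so it voices to [g]. /t/ is a voiceless obstruent between vowels /a/ and /e/, so it voices to [d]. → [ruluegadei].
/gewmizepoideutiu/: /p/ is a voiceless obstruent between vowels /e/ and /o/, so it voices to [b]. /t/ is a voiceless obstruent between vowels /u/ and /i/, so it voices to [d]. → [gewmizeboideudiu].
/vuvniipupanitrate/: /p/ is a voiceless obstruent between vowels /i/ and /u/, so it voices to [b]. /p/ is a voiceless obstruent between vowels /u/ and /a/, so it voices to [b]. /t/ is a voiceless obstruent between vowels /a/ and /e/, so it voices to [d]. → [vuvniibubanitrade].
/saxudjunio/: the rule's environment is not met; surfaces unchanged as [saxudjunio].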